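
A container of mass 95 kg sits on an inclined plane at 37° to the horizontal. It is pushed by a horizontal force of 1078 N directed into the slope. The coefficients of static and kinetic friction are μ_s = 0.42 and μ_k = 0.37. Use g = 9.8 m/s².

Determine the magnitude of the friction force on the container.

f ≈ 301 N (down the incline)

Normal direction: N = m g cos θ + P sin θ = 1392 N.
Along the incline, the net driving force (taking up-slope positive) is P cos θ − m g sin θ = 860.9 − 560.3 = 300.6 N, so equilibrium requires friction f = -300.6 N (down-slope).
The limit of static friction is μ_s N = 584.8 N.
|f_req| = 300.6 ≤ 584.8 N → the container is in equilibrium; friction equals the required value.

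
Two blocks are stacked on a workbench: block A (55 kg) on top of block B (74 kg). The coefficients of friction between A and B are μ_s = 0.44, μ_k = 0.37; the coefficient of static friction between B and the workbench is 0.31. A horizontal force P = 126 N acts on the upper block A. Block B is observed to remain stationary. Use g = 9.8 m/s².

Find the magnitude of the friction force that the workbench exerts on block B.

f ≈ 126 N

Between the blocks, N₁ = m_A g = 539 N.
So the A–B interface can sustain at most μ_s N₁ = 237.2 N of static friction.
P = 126 N is within that limit, so A and B move together (both at rest); the A–B friction is simply f₁ = P = 126 N.
B experiences an equal 126 N forward from A (third law). B is in equilibrium, so the floor supplies f₂ = 126 N of static friction (limit μ_s(m_A+m_B)g = 391.9 N, not exceeded).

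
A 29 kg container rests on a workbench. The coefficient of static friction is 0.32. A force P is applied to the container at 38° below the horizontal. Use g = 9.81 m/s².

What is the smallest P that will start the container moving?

N = m g + P sin α (the push presses the container into the workbench).
At impending slip, P cos α = μ_s N = μ_s (m g + P sin α).
Solving: P (cos α − μ_s sin α) = μ_s m g → P = 0.32×284/(cos 38° − 0.32 sin 38°) = 91/0.591 = 154 N.

P ≈ 154 N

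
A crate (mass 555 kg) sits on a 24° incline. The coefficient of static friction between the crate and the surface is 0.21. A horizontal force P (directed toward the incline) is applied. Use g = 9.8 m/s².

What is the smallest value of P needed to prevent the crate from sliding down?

The crate tends to slide down (tan θ > μ_s), so at the point of impending slip friction acts up-slope at its limit: f = μ_s N.
Perpendicular to the incline: N = m g cos θ + P sin θ.
Along the incline: P cos θ + μ_s N = m g sin θ, i.e. P cos θ + μ_s (m g cos θ + P sin θ) = m g sin θ.
Solving, P (cos θ + μ_s sin θ) = m g (sin θ − μ_s cos θ), so P = 5440×0.2149/0.999 = 1170 N.

P_min ≈ 1170 N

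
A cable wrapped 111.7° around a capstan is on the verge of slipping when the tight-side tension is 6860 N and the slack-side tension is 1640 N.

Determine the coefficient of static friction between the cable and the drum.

μ ≈ 0.734

T₂/T₁ = e^{μβ} → μ = ln(T₂/T₁)/β.
β = 111.7° = 1.95 rad.
μ = ln(6860/1640)/1.95 = ln(4.183)/1.95 = 0.734.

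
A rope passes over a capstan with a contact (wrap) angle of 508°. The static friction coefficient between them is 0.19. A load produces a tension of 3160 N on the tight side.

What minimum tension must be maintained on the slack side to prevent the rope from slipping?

T_min ≈ 586 N

Capstan equation at impending slip: T_tight/T_slack = e^{μβ}.
β = 508° = 8.866 rad; e^{μβ} = e^{0.19×8.866} = 5.39.
T_slack = T_tight / e^{μβ} = 3160 / 5.39 = 586 N.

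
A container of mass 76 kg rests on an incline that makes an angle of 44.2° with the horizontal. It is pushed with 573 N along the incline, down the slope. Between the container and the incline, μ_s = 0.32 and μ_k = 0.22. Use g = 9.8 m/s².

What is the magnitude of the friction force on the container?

The normal reaction is N = m g cos θ = 534 N.
The friction needed for equilibrium is m g sin θ + P = 519.2 + 573 = 1092 N, measured positive up-slope.
Static friction can supply at most μ_s N = 170.9 N.
|1092| exceeds 170.9 N, so the container slips down-slope; friction is kinetic, f = μ_k N = 0.22×534 = 117 N.

f ≈ 117 N (up the incline)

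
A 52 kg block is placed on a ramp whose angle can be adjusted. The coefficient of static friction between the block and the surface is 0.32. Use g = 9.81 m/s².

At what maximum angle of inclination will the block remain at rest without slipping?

θ_max ≈ 17.7°

At the slip threshold, m g sin θ = μ_s · m g cos θ, so tan θ = μ_s.
θ_max = arctan(0.32) = 17.7°.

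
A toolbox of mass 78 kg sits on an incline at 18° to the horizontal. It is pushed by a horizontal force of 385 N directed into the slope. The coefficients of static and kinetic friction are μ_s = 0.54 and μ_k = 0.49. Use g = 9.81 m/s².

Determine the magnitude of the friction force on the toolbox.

Normal direction: N = m g cos θ + P sin θ = 846.7 N.
Along the incline, the net driving force (taking up-slope positive) is P cos θ − m g sin θ = 366.2 − 236.5 = 129.7 N, so equilibrium requires friction f = -129.7 N (down-slope).
Maximum static friction: μ_s N = 0.54 × 846.7 = 457.2 N.
|f_req| = 129.7 ≤ 457.2 N → the toolbox is in equilibrium; friction equals the required value.

f ≈ 130 N (down the incline)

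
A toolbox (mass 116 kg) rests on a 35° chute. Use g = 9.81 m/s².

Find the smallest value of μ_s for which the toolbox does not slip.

μ_s,min ≈ 0.7

At the slip threshold m g sin θ = μ_s m g cos θ, so μ_s,min = tan θ.
μ_s,min = tan 35° = 0.7.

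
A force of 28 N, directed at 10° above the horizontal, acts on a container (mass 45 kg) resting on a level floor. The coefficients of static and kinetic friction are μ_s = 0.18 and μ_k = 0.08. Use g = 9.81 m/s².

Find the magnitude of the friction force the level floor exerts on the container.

f ≈ 27.6 N

The vertical component of P reduces the normal force: N = m g − P sin α = 441.5 − 4.862 = 436.6 N.
Horizontally, friction must balance P cos α = 27.57 N.
The static-friction limit is μ_s N = 78.59 N.
Since 27.57 N does not exceed the limit, the container stays at rest and f = 27.6 N.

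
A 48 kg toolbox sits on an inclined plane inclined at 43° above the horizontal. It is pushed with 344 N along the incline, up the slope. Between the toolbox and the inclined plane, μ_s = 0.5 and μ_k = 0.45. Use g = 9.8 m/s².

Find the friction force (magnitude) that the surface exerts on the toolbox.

f ≈ 23.2 N (down the incline)

Normal force: N = m g cos θ = 48 × 9.8 × cos 43° = 344 N.
The friction needed for equilibrium is m g sin θ − P = 320.8 − 344 = -23.19 N, measured positive up-slope.
The static-friction ceiling is μ_s N = 0.5 × 344 = 172 N.
Since |-23.19| ≤ 172 N, no slip — friction simply equals what equilibrium demands.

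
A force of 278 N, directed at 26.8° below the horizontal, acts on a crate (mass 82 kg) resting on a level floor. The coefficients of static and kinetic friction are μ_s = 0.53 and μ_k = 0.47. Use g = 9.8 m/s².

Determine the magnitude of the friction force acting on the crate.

f ≈ 248 N

N = m g + P sin α = 803.6 + 278×sin 26.8° = 928.9 N.
Horizontally, friction must balance P cos α = 248.1 N.
The static-friction limit is μ_s N = 492.3 N.
248.1 ≤ 492.3 N → static; friction equals the required 248 N.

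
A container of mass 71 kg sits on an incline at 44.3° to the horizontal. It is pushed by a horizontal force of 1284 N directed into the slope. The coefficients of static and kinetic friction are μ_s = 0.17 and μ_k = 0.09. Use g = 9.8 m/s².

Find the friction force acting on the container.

f ≈ 126 N (down the incline)

Normal direction: N = m g cos θ + P sin θ = 1395 N.
Along the incline, the net driving force (taking up-slope positive) is P cos θ − m g sin θ = 918.9 − 486 = 433 N, so equilibrium requires friction f = -433 N (down-slope).
The limit of static friction is μ_s N = 237.1 N.
|f_req| = 433 > 237.1 N → the container slides up the incline; f = μ_k N = 0.09 × 1395 = 126 N.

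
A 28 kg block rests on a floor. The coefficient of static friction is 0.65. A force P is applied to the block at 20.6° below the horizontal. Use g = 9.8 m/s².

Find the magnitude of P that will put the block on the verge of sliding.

P ≈ 252 N

N = m g + P sin α (the push presses the block into the floor).
At impending slip, P cos α = μ_s N = μ_s (m g + P sin α).
Solving: P (cos α − μ_s sin α) = μ_s m g → P = 0.65×274/(cos 20.6° − 0.65 sin 20.6°) = 178/0.7074 = 252 N.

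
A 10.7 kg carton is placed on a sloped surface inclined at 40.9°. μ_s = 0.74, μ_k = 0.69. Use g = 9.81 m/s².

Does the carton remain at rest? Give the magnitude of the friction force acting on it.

f ≈ 54.7 N

N = m g cos θ = 79.3 N.
Down-slope weight component: m g sin θ = 68.7 N.
μ_s N = 58.7 N.
68.7 > 58.7 N, so it slides; kinetic friction f = μ_k N = 0.69×79.3 = 54.7 N.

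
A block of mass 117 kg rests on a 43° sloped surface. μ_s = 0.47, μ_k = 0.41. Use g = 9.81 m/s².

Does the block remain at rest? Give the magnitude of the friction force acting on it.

f ≈ 344 N

N = m g cos θ = 839 N.
Down-slope weight component: m g sin θ = 783 N.
μ_s N = 395 N.
783 > 395 N, so it slides; kinetic friction f = μ_k N = 0.41×839 = 344 N.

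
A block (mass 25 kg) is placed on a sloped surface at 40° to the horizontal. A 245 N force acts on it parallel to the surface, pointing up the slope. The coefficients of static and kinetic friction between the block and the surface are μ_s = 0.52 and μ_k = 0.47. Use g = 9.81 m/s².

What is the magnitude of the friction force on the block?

Perpendicular to the surface, N = m g cos θ = 25·9.81·cos 40° = 187.9 N.
Parallel to the incline, ΣF = 0 gives f = m g sin θ − P = 157.6 − 245 = -87.36 N (up-slope positive).
Maximum static friction available: μ_s N = 0.52 × 187.9 = 97.69 N.
Since |-87.36| ≤ 97.69 N, static friction is sufficient; f equals the required value, not μ_s N.

f ≈ 87.4 N (down the incline)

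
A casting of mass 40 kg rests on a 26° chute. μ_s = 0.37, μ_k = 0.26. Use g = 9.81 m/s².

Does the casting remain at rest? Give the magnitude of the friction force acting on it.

f ≈ 91.7 N

N = m g cos θ = 353 N.
Down-slope weight component: m g sin θ = 172 N.
μ_s N = 130 N.
172 > 130 N, so it slides; kinetic friction f = μ_k N = 0.26×353 = 91.7 N.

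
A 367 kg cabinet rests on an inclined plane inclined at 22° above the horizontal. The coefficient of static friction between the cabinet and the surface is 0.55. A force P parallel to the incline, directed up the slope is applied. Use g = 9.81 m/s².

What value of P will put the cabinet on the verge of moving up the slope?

P ≈ 3180 N

At impending motion up the slope, friction acts down-slope at its limit: f = μ_s N.
P is parallel to the surface, so N = m g cos θ = 3340 N.
Along the incline: P = m g sin θ + μ_s N = 1350 + 0.55×3340 = 3180 N.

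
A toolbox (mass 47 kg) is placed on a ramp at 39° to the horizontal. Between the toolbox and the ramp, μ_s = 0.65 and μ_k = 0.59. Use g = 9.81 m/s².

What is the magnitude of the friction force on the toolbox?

Normal force: N = m g cos θ = 47 × 9.81 × cos 39° = 358.3 N.
Along the slope the weight component is m g sin θ = 290.2 N; friction must supply exactly this, acting up-slope.
The static-friction ceiling is μ_s N = 0.65 × 358.3 = 232.9 N.
Since |290.2| > 232.9 N, static friction cannot hold it; the toolbox slides down the incline and kinetic friction applies: f = μ_k N = 0.59 × 358.3 = 211 N.

f ≈ 211 N (up the incline)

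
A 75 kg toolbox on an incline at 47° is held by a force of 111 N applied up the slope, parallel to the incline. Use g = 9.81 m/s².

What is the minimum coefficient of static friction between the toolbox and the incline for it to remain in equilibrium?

μ_s,min ≈ 0.851

N = m g cos θ = 501.8 N.
Friction must make up the shortfall along the incline: f = m g sin θ − P = 538.1 − 111 = 427.1 N.
At the threshold f = μ_s N, so μ_s,min = 427.1/501.8 = 0.851.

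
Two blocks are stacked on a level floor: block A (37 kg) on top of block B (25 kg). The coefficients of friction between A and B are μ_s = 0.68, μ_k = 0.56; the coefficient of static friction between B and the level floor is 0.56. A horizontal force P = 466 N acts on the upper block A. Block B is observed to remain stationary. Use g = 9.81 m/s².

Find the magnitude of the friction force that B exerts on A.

f ≈ 203 N

The normal force B exerts on A is simply A's weight, N₁ = 363 N.
So the A–B interface can sustain at most μ_s N₁ = 246.8 N of static friction.
P = 466 N exceeds that limit, so A slips over B and the interface friction becomes kinetic: f₁ = μ_k N₁ = 0.56×363 = 203 N.
B experiences an equal 203 N forward from A (third law). B is in equilibrium, so the floor supplies f₂ = 203 N of static friction (limit μ_s(m_A+m_B)g = 340.6 N, not exceeded).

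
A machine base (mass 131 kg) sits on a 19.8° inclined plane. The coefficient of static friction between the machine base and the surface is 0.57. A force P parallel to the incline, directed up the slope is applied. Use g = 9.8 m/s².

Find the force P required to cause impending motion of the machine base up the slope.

P ≈ 1120 N

At impending motion up the slope, friction acts down-slope at its limit: f = μ_s N.
P is parallel to the surface, so N = m g cos θ = 1210 N.
Along the incline: P = m g sin θ + μ_s N = 435 + 0.57×1210 = 1120 N.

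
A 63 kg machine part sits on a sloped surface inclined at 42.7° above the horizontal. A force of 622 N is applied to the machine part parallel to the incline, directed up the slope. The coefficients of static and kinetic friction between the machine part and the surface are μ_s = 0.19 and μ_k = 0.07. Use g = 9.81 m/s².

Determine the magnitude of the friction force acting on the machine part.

f ≈ 31.8 N (down the incline)

Perpendicular to the surface, N = m g cos θ = 63·9.81·cos 42.7° = 454.2 N.
Parallel to the incline, ΣF = 0 gives f = m g sin θ − P = 419.1 − 622 = -202.9 N (up-slope positive).
Static friction can supply at most μ_s N = 86.3 N.
|-202.9| exceeds 86.3 N, so the machine part slips up-slope; friction is kinetic, f = μ_k N = 0.07×454.2 = 31.8 N.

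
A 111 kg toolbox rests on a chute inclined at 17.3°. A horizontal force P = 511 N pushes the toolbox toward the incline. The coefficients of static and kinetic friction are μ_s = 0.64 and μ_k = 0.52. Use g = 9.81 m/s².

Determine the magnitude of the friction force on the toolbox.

f ≈ 164 N (down the incline)

Resolve perpendicular to the incline: N = m g cos θ + P sin θ = 111×9.81×cos 17.3° + 511×sin 17.3° = 1192 N.
Parallel to the incline: P cos θ − m g sin θ = 487.9 − 323.8 = 164.1 N; the friction needed to balance this is 164.1 N acting down the slope.
Maximum static friction: μ_s N = 0.64 × 1192 = 762.6 N.
Since 164.1 N is within the 762.6 N limit, the toolbox stays put and friction is exactly 164 N.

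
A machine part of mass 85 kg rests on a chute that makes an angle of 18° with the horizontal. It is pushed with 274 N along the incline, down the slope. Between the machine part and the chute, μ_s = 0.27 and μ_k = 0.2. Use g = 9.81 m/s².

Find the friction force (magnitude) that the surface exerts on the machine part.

f ≈ 159 N (up the incline)

Normal force: N = m g cos θ = 85 × 9.81 × cos 18° = 793 N.
The friction needed for equilibrium is m g sin θ + P = 257.7 + 274 = 531.7 N, measured positive up-slope.
The static-friction ceiling is μ_s N = 0.27 × 793 = 214.1 N.
Since |531.7| > 214.1 N, static friction cannot hold it; the machine part slides down the incline and kinetic friction applies: f = μ_k N = 0.2 × 793 = 159 N.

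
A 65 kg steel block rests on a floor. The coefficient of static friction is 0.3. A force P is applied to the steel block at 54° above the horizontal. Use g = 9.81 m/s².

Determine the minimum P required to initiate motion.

P ≈ 230 N

N = m g − P sin α (the pull lifts the steel block).
At impending slip, P cos α = μ_s N = μ_s (m g − P sin α).
Solving: P (cos α + μ_s sin α) = μ_s m g → P = 0.3×638/(cos 54° + 0.3 sin 54°) = 191/0.8305 = 230 N.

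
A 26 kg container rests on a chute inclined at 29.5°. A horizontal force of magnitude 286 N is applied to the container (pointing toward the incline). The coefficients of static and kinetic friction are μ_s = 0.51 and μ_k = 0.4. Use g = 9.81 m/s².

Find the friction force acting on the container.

f ≈ 123 N (down the incline)

Resolve perpendicular to the incline: N = m g cos θ + P sin θ = 26×9.81×cos 29.5° + 286×sin 29.5° = 362.8 N.
Parallel to the incline: P cos θ − m g sin θ = 248.9 − 125.6 = 123.3 N; the friction needed to balance this is 123.3 N acting down the slope.
The limit of static friction is μ_s N = 185 N.
|f_req| = 123.3 ≤ 185 N → the container is in equilibrium; friction equals the required value.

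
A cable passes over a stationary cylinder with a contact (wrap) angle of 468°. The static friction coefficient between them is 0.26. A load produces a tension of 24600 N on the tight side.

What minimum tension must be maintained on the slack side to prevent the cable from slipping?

Capstan equation at impending slip: T_tight/T_slack = e^{μβ}.
β = 468° = 8.168 rad; e^{μβ} = e^{0.26×8.168} = 8.362.
T_slack = T_tight / e^{μβ} = 24600 / 8.362 = 2940 N.

T_min ≈ 2940 N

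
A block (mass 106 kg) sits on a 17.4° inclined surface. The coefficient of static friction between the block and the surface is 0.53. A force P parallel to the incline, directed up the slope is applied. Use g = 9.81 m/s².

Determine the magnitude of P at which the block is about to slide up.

P ≈ 837 N

At impending motion up the slope, friction acts down-slope at its limit: f = μ_s N.
P is parallel to the surface, so N = m g cos θ = 992 N.
Along the incline: P = m g sin θ + μ_s N = 311 + 0.53×992 = 837 N.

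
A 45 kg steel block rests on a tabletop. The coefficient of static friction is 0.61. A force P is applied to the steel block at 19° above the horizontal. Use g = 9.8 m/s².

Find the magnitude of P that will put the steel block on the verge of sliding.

P ≈ 235 N

N = m g − P sin α (the pull lifts the steel block).
At impending slip, P cos α = μ_s N = μ_s (m g − P sin α).
Solving: P (cos α + μ_s sin α) = μ_s m g → P = 0.61×441/(cos 19° + 0.61 sin 19°) = 269/1.144 = 235 N.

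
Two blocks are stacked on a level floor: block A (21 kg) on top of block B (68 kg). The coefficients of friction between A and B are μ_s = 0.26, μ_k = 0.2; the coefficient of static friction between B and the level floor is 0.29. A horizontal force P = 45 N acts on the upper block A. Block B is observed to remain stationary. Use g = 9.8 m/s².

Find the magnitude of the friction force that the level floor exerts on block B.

f ≈ 45 N

Normal force at the A–B interface: N₁ = m_A g = 205.8 N.
So the A–B interface can sustain at most μ_s N₁ = 53.51 N of static friction.
Since P = 45 N ≤ 53.51 N, A does not slip on B; friction on A equals P = 45 N.
B experiences an equal 45 N forward from A (third law). B is in equilibrium, so the floor supplies f₂ = 45 N of static friction (limit μ_s(m_A+m_B)g = 252.9 N, not exceeded).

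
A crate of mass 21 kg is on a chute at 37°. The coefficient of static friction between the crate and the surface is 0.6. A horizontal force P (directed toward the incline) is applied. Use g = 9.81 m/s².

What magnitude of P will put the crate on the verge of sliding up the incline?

P ≈ 509 N

At impending motion up the slope, friction acts down-slope at its limit: f = μ_s N.
Perpendicular to the incline: N = m g cos θ + P sin θ.
Along the incline: P cos θ = m g sin θ + μ_s N = m g sin θ + μ_s (m g cos θ + P sin θ).
Solving, P (cos θ − μ_s sin θ) = m g (sin θ + μ_s cos θ), so P = 21×9.81×(sin 37° + 0.6 cos 37°)/(cos 37° − 0.6 sin 37°) = 206×1.081/0.4375 = 509 N.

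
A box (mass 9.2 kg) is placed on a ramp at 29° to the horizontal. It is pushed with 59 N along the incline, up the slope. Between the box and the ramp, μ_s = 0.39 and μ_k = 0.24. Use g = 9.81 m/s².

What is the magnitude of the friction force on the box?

The normal reaction is N = m g cos θ = 78.94 N.
The friction needed for equilibrium is m g sin θ − P = 43.76 − 59 = -15.24 N, measured positive up-slope.
The static-friction ceiling is μ_s N = 0.39 × 78.94 = 30.79 N.
Since |-15.24| ≤ 30.79 N, static friction is sufficient; f equals the required value, not μ_s N.

f ≈ 15.2 N (down the incline)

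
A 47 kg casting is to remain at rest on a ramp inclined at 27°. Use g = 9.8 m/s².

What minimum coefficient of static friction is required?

μ_s,min ≈ 0.51

At the slip threshold m g sin θ = μ_s m g cos θ, so μ_s,min = tan θ.
μ_s,min = tan 27° = 0.51.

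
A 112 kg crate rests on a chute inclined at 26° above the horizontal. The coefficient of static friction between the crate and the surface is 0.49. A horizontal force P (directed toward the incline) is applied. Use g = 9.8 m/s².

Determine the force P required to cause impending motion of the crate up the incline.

P ≈ 1410 N

At impending motion up the slope, friction acts down-slope at its limit: f = μ_s N.
Perpendicular to the incline: N = m g cos θ + P sin θ.
Along the incline: P cos θ = m g sin θ + μ_s N = m g sin θ + μ_s (m g cos θ + P sin θ).
Solving, P (cos θ − μ_s sin θ) = m g (sin θ + μ_s cos θ), so P = 112×9.8×(sin 26° + 0.49 cos 26°)/(cos 26° − 0.49 sin 26°) = 1100×0.8788/0.684 = 1410 N.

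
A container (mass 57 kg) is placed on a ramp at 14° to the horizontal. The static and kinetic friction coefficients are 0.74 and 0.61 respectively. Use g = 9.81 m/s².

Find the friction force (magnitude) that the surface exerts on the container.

Perpendicular to the surface, N = m g cos θ = 57·9.81·cos 14° = 542.6 N.
Along the slope the weight component is m g sin θ = 135.3 N; friction must supply exactly this, acting up-slope.
Static friction can supply at most μ_s N = 401.5 N.
Since |135.3| ≤ 401.5 N, no slip — friction simply equals what equilibrium demands.

f ≈ 135 N (up the incline)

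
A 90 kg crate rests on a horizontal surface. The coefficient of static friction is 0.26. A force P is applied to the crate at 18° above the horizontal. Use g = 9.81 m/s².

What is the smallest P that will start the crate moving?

P ≈ 223 N

N = m g − P sin α (the pull lifts the crate).
At impending slip, P cos α = μ_s N = μ_s (m g − P sin α).
Solving: P (cos α + μ_s sin α) = μ_s m g → P = 0.26×883/(cos 18° + 0.26 sin 18°) = 230/1.031 = 223 N.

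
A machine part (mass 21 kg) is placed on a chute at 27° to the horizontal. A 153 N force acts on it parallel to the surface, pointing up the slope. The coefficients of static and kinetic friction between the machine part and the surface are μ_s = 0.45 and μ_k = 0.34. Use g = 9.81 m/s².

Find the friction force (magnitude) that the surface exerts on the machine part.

f ≈ 59.5 N (down the incline)

Perpendicular to the surface, N = m g cos θ = 21·9.81·cos 27° = 183.6 N.
Parallel to the incline, ΣF = 0 gives f = m g sin θ − P = 93.53 − 153 = -59.47 N (up-slope positive).
Static friction can supply at most μ_s N = 82.6 N.
Since |-59.47| ≤ 82.6 N, static friction is sufficient; f equals the required value, not μ_s N.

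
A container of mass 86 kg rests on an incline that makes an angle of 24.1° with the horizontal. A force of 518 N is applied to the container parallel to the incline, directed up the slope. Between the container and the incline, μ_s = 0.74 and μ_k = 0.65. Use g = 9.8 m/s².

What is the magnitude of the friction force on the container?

Perpendicular to the surface, N = m g cos θ = 86·9.8·cos 24.1° = 769.3 N.
For equilibrium along the incline the friction force must supply f = m g sin θ − P = 344.1 − 518 = -173.9 N (positive meaning up-slope).
The static-friction ceiling is μ_s N = 0.74 × 769.3 = 569.3 N.
Since |-173.9| ≤ 569.3 N, no slip — friction simply equals what equilibrium demands.

f ≈ 174 N (down the incline)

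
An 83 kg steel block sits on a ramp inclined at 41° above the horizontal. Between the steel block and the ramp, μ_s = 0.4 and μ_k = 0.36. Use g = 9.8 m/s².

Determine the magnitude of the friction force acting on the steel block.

f ≈ 221 N (up the incline)

The normal reaction is N = m g cos θ = 613.9 N.
Along the slope the weight component is m g sin θ = 533.6 N; friction must supply exactly this, acting up-slope.
The static-friction ceiling is μ_s N = 0.4 × 613.9 = 245.6 N.
Since |533.6| > 245.6 N, static friction cannot hold it; the steel block slides down the incline and kinetic friction applies: f = μ_k N = 0.36 × 613.9 = 221 N.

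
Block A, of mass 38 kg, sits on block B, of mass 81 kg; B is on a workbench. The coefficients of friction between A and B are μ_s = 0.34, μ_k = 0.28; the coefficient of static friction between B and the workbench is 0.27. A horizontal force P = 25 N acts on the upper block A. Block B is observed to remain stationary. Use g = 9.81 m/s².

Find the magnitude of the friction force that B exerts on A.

f ≈ 25 N

Between the blocks, N₁ = m_A g = 372.8 N.
Maximum static friction on A from B: μ_s N₁ = 0.34×372.8 = 126.7 N.
Since P = 25 N ≤ 126.7 N, A does not slip on B; friction on A equals P = 25 N.
By Newton's third law B feels 25 N forward from A. With B stationary, the floor's static friction on B balances it: f₂ = 25 N (well within μ_s(m_A+m_B)g = 315.2 N).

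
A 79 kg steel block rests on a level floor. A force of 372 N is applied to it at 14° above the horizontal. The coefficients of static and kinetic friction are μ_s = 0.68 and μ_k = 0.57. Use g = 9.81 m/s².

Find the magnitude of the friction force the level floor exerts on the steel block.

N = m g − P sin α = 775 − 372×sin 14° = 685 N.
The horizontal driving force is P cos α = 361 N, so equilibrium needs friction f = 361 N.
μ_s N = 0.68 × 685 = 465.8 N.
Since 361 N does not exceed the limit, the steel block stays at rest and f = 361 N.

f ≈ 361 N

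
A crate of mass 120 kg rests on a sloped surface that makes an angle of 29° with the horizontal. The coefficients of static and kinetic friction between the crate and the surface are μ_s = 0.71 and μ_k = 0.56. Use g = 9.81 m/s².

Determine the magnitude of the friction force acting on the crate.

Normal force: N = m g cos θ = 120 × 9.81 × cos 29° = 1030 N.
For equilibrium along the incline, friction must balance the weight component: f = m g sin θ = 570.7 N up the slope.
Static friction can supply at most μ_s N = 731 N.
Since |570.7| ≤ 731 N, static friction is sufficient; f equals the required value, not μ_s N.

f ≈ 571 N (up the incline)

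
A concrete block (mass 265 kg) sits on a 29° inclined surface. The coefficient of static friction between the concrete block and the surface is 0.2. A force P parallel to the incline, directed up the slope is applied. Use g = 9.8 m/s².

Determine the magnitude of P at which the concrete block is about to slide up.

At impending motion up the slope, friction acts down-slope at its limit: f = μ_s N.
P is parallel to the surface, so N = m g cos θ = 2270 N.
Along the incline: P = m g sin θ + μ_s N = 1260 + 0.2×2270 = 1710 N.

P ≈ 1710 N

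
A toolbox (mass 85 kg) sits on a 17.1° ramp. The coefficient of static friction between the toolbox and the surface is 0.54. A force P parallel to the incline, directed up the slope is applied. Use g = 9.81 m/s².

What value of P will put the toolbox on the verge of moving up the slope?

P ≈ 676 N

At impending motion up the slope, friction acts down-slope at its limit: f = μ_s N.
P is parallel to the surface, so N = m g cos θ = 797 N.
Along the incline: P = m g sin θ + μ_s N = 245 + 0.54×797 = 676 N.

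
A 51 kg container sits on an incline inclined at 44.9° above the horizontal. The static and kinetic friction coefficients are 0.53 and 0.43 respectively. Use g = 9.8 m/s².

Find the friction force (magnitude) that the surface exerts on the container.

Perpendicular to the surface, N = m g cos θ = 51·9.8·cos 44.9° = 354 N.
Along the slope the weight component is m g sin θ = 352.8 N; friction must supply exactly this, acting up-slope.
Static friction can supply at most μ_s N = 187.6 N.
Since |352.8| > 187.6 N, static friction cannot hold it; the container slides down the incline and kinetic friction applies: f = μ_k N = 0.43 × 354 = 152 N.

f ≈ 152 N (up the incline)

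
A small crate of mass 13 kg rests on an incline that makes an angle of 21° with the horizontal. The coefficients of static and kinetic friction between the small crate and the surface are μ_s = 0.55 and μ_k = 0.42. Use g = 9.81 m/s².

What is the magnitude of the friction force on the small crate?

The normal reaction is N = m g cos θ = 119.1 N.
Along the slope the weight component is m g sin θ = 45.7 N; friction must supply exactly this, acting up-slope.
Maximum static friction available: μ_s N = 0.55 × 119.1 = 65.48 N.
Since |45.7| ≤ 65.48 N, no slip — friction simply equals what equilibrium demands.

f ≈ 45.7 N (up the incline)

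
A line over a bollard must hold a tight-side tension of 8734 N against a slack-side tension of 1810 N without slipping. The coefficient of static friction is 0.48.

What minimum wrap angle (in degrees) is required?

T₂/T₁ = e^{μβ} → β = ln(T₂/T₁)/μ.
β = ln(8734/1810)/0.48 = 1.574/0.48 = 3.279 rad.
In degrees: β = 3.279 × 180/π = 188°.

β_min ≈ 188°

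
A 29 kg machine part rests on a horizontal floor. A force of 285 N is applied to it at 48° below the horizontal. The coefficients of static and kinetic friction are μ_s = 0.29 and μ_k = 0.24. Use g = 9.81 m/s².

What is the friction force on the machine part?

The vertical component of P adds to the normal force: N = m g + P sin α = 284.5 + 211.8 = 496.3 N.
The horizontal driving force is P cos α = 190.7 N, so equilibrium needs friction f = 190.7 N.
μ_s N = 0.29 × 496.3 = 143.9 N.
The required friction exceeds μ_s N, so the machine part moves and f = μ_k N = 119 N.

f ≈ 119 N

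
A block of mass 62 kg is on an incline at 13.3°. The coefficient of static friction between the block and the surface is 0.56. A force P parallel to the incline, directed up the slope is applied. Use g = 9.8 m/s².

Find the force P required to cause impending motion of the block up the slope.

At impending motion up the slope, friction acts down-slope at its limit: f = μ_s N.
P is parallel to the surface, so N = m g cos θ = 591 N.
Along the incline: P = m g sin θ + μ_s N = 140 + 0.56×591 = 471 N.

P ≈ 471 N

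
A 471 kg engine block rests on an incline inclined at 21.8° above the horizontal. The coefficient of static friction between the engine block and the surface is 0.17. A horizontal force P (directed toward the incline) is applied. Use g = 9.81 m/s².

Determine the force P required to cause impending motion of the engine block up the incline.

At impending motion up the slope, friction acts down-slope at its limit: f = μ_s N.
Perpendicular to the incline: N = m g cos θ + P sin θ.
Along the incline: P cos θ = m g sin θ + μ_s N = m g sin θ + μ_s (m g cos θ + P sin θ).
Solving, P (cos θ − μ_s sin θ) = m g (sin θ + μ_s cos θ), so P = 471×9.81×(sin 21.8° + 0.17 cos 21.8°)/(cos 21.8° − 0.17 sin 21.8°) = 4620×0.5292/0.8654 = 2830 N.

P ≈ 2830 N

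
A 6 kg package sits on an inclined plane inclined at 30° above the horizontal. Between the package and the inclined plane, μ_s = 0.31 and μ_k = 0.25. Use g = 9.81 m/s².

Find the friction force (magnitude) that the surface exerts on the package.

The normal reaction is N = m g cos θ = 50.97 N.
Along the slope the weight component is m g sin θ = 29.43 N; friction must supply exactly this, acting up-slope.
Static friction can supply at most μ_s N = 15.8 N.
|29.43| exceeds 15.8 N, so the package slips down-slope; friction is kinetic, f = μ_k N = 0.25×50.97 = 12.7 N.

f ≈ 12.7 N (up the incline)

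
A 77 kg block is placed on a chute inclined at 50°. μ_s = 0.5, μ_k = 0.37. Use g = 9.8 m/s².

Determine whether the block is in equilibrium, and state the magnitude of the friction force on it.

N = m g cos θ = 485 N.
Down-slope weight component: m g sin θ = 578 N.
μ_s N = 243 N.
578 > 243 N, so it slides; kinetic friction f = μ_k N = 0.37×485 = 179 N.

f ≈ 179 N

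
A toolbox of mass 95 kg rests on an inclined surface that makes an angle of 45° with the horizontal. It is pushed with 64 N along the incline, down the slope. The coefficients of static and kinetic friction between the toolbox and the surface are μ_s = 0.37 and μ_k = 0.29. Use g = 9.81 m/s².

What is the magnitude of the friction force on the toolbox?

f ≈ 191 N (up the incline)

The normal reaction is N = m g cos θ = 659 N.
For equilibrium along the incline the friction force must supply f = m g sin θ + P = 659 + 64 = 723 N (positive meaning up-slope).
Static friction can supply at most μ_s N = 243.8 N.
|723| exceeds 243.8 N, so the toolbox slips down-slope; friction is kinetic, f = μ_k N = 0.29×659 = 191 N.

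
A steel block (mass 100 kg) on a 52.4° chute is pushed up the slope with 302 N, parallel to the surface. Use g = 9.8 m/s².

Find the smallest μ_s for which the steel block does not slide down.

N = m g cos θ = 597.9 N.
Friction must make up the shortfall along the incline: f = m g sin θ − P = 776.4 − 302 = 474.4 N.
At the threshold f = μ_s N, so μ_s,min = 474.4/597.9 = 0.793.

μ_s,min ≈ 0.793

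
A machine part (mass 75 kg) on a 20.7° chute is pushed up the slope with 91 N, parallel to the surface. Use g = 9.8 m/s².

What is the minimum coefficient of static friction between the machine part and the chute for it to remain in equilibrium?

N = m g cos θ = 687.6 N.
Friction must make up the shortfall along the incline: f = m g sin θ − P = 259.8 − 91 = 168.8 N.
At the threshold f = μ_s N, so μ_s,min = 168.8/687.6 = 0.246.

μ_s,min ≈ 0.246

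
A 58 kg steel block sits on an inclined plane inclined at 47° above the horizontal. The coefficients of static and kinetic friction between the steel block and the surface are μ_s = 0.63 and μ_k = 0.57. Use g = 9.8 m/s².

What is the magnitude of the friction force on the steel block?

f ≈ 221 N (up the incline)

The normal reaction is N = m g cos θ = 387.6 N.
For equilibrium along the incline, friction must balance the weight component: f = m g sin θ = 415.7 N up the slope.
The static-friction ceiling is μ_s N = 0.63 × 387.6 = 244.2 N.
Since |415.7| > 244.2 N, static friction cannot hold it; the steel block slides down the incline and kinetic friction applies: f = μ_k N = 0.57 × 387.6 = 221 N.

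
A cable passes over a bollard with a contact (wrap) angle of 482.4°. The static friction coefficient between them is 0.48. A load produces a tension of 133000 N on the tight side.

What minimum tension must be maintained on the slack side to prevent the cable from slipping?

T_min ≈ 2340 N

Capstan equation at impending slip: T_tight/T_slack = e^{μβ}.
β = 482.4° = 8.419 rad; e^{μβ} = e^{0.48×8.419} = 56.9.
T_slack = T_tight / e^{μβ} = 133000 / 56.9 = 2340 N.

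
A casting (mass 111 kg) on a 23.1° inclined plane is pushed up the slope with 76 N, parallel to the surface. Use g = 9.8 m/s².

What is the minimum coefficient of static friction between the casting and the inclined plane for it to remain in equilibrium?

N = m g cos θ = 1001 N.
Friction must make up the shortfall along the incline: f = m g sin θ − P = 426.8 − 76 = 350.8 N.
At the threshold f = μ_s N, so μ_s,min = 350.8/1001 = 0.351.

μ_s,min ≈ 0.351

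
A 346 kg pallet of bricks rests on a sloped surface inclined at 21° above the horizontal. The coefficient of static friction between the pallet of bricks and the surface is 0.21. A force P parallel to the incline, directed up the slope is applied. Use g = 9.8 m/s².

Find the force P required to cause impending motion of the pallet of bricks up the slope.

At impending motion up the slope, friction acts down-slope at its limit: f = μ_s N.
P is parallel to the surface, so N = m g cos θ = 3170 N.
Along the incline: P = m g sin θ + μ_s N = 1220 + 0.21×3170 = 1880 N.

P ≈ 1880 N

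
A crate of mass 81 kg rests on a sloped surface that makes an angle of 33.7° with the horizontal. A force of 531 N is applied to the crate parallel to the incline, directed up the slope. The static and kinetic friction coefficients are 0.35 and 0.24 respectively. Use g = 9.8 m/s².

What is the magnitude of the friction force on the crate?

f ≈ 90.6 N (down the incline)

The normal reaction is N = m g cos θ = 660.4 N.
For equilibrium along the incline the friction force must supply f = m g sin θ − P = 440.4 − 531 = -90.56 N (positive meaning up-slope).
The static-friction ceiling is μ_s N = 0.35 × 660.4 = 231.1 N.
Since |-90.56| ≤ 231.1 N, no slip — friction simply equals what equilibrium demands.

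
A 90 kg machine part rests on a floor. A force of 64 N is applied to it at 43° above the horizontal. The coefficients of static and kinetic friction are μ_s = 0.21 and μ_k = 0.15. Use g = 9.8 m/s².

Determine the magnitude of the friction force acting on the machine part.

f ≈ 46.8 N

The vertical component of P reduces the normal force: N = m g − P sin α = 882 − 43.65 = 838.4 N.
Horizontally, friction must balance P cos α = 46.81 N.
The static-friction limit is μ_s N = 176.1 N.
46.81 ≤ 176.1 N → static; friction equals the required 46.8 N.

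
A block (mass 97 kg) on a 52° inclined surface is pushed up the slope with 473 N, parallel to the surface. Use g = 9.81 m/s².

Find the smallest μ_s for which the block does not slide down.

μ_s,min ≈ 0.473

N = m g cos θ = 585.8 N.
Friction must make up the shortfall along the incline: f = m g sin θ − P = 749.8 − 473 = 276.8 N.
At the threshold f = μ_s N, so μ_s,min = 276.8/585.8 = 0.473.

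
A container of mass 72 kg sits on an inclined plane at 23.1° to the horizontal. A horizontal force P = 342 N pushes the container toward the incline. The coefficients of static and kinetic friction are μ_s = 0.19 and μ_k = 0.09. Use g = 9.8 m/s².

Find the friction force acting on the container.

Normal direction: N = m g cos θ + P sin θ = 783.2 N.
Along the incline, the net driving force (taking up-slope positive) is P cos θ − m g sin θ = 314.6 − 276.8 = 37.75 N, so equilibrium requires friction f = -37.75 N (down-slope).
The limit of static friction is μ_s N = 148.8 N.
|f_req| = 37.75 ≤ 148.8 N → the container is in equilibrium; friction equals the required value.

f ≈ 37.7 N (down the incline)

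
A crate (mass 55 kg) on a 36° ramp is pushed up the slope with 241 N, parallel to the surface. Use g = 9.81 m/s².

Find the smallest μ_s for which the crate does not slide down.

μ_s,min ≈ 0.174

N = m g cos θ = 436.5 N.
Friction must make up the shortfall along the incline: f = m g sin θ − P = 317.1 − 241 = 76.14 N.
At the threshold f = μ_s N, so μ_s,min = 76.14/436.5 = 0.174.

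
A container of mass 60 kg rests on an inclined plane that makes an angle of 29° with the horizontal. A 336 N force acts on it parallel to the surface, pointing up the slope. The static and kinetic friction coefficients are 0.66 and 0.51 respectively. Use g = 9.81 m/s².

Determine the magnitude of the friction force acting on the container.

The normal reaction is N = m g cos θ = 514.8 N.
Parallel to the incline, ΣF = 0 gives f = m g sin θ − P = 285.4 − 336 = -50.64 N (up-slope positive).
Static friction can supply at most μ_s N = 339.8 N.
Since |-50.64| ≤ 339.8 N, the container remains in static equilibrium and friction takes exactly the required value.

f ≈ 50.6 N (down the incline)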